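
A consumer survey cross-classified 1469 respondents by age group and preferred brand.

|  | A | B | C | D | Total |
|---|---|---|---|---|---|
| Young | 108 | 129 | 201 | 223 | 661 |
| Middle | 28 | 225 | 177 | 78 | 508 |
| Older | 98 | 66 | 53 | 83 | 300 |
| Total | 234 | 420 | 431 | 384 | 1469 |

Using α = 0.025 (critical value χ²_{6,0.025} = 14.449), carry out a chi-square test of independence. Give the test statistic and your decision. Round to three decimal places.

Grand total N = 1469.
Expected counts (row total × column total / N):
  Young, A: 661×234/1469 = 105.2920
  Young, B: 661×420/1469 = 188.9857
  Young, C: 661×431/1469 = 193.9353
  Young, D: 661×384/1469 = 172.7869
  Middle, A: 508×234/1469 = 80.9204
  Middle, B: 508×420/1469 = 145.2417
  Middle, C: 508×431/1469 = 149.0456
  Middle, D: 508×384/1469 = 132.7924
  Older, A: 300×234/1469 = 47.7876
  Older, B: 300×420/1469 = 85.7726
  Older, C: 300×431/1469 = 88.0191
  Older, D: 300×384/1469 = 78.4207
Contributions (O − E)²/E:
  (108 − 105.2920)²/105.2920 = 0.0696
  (129 − 188.9857)²/188.9857 = 19.0400
  (201 − 193.9353)²/193.9353 = 0.2574
  (223 − 172.7869)²/172.7869 = 14.5923
  (28 − 80.9204)²/80.9204 = 34.6089
  (225 − 145.2417)²/145.2417 = 43.7986
  (177 − 149.0456)²/149.0456 = 5.2430
  (78 − 132.7924)²/132.7924 = 22.6083
  (98 − 47.7876)²/47.7876 = 52.7602
  (66 − 85.7726)²/85.7726 = 4.5580
  (53 − 88.0191)²/88.0191 = 13.9326
  (83 − 78.4207)²/78.4207 = 0.2674
χ² = 0.0696 + 19.0400 + 0.2574 + 14.5923 + 34.6089 + 43.7986 + 5.2430 + 22.6083 + 52.7602 + 4.5580 + 13.9326 + 0.2674 = 211.736
df = (3−1)(4−1) = 6. Since 211.736 > 14.449, reject the null hypothesis of independence at α = 0.025.

211.736; reject H₀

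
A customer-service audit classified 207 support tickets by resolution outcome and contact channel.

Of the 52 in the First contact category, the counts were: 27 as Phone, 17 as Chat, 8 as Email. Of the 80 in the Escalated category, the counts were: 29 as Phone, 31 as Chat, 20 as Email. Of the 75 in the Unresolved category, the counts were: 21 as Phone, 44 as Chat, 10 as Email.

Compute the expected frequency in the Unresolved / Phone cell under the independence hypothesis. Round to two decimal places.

27.90

Row total (Unresolved) = 75; column total (Phone) = 77; grand total N = 207.
Expected count = (row total × column total) / N = 75 × 77 / 207 = 27.90.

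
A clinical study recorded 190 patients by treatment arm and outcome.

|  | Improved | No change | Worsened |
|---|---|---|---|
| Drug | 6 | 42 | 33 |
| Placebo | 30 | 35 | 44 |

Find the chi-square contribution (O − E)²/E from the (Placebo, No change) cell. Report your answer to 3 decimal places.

Row total (Placebo) = 109; column total (No change) = 77; N = 190.
Expected count E = 109 × 77 / 190 = 44.1737.
Contribution = (O − E)²/E = (35 − 44.1737)² / 44.1737 = 1.905.

1.905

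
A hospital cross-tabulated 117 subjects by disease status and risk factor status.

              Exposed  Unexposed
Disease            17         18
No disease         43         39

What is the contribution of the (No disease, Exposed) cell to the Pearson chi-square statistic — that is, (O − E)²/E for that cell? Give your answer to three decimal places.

0.021

Row total (No disease) = 82; column total (Exposed) = 60; N = 117.
Expected count E = 82 × 60 / 117 = 42.0513.
Contribution = (O − E)²/E = (43 − 42.0513)² / 42.0513 = 0.021.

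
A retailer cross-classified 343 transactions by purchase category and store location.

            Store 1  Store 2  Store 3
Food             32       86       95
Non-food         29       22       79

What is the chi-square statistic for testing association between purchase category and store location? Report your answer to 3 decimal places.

Row totals: 213, 130. Column totals: 61, 108, 174. Grand total N = 343.
Expected counts (row total × column total / N):
  Food, Store 1: 213×61/343 = 37.8805
  Food, Store 2: 213×108/343 = 67.0671
  Food, Store 3: 213×174/343 = 108.0525
  Non-food, Store 1: 130×61/343 = 23.1195
  Non-food, Store 2: 130×108/343 = 40.9329
  Non-food, Store 3: 130×174/343 = 65.9475
Contributions (O − E)²/E:
  (32 − 37.8805)²/37.8805 = 0.9129
  (86 − 67.0671)²/67.0671 = 5.3447
  (95 − 108.0525)²/108.0525 = 1.5767
  (29 − 23.1195)²/23.1195 = 1.4957
  (22 − 40.9329)²/40.9329 = 8.7571
  (79 − 65.9475)²/65.9475 = 2.5834
χ² = 0.9129 + 5.3447 + 1.5767 + 1.4957 + 8.7571 + 2.5834 = 20.671

20.671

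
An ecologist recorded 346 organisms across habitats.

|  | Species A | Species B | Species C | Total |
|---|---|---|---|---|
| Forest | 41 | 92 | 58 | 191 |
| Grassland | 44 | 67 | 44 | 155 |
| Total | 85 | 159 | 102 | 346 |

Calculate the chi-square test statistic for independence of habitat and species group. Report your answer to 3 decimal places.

Grand total N = 346.
Expected counts (row total × column total / N):
  Forest, Species A: 191×85/346 = 46.9220
  Forest, Species B: 191×159/346 = 87.7717
  Forest, Species C: 191×102/346 = 56.3064
  Grassland, Species A: 155×85/346 = 38.0780
  Grassland, Species B: 155×159/346 = 71.2283
  Grassland, Species C: 155×102/346 = 45.6936
Contributions (O − E)²/E:
  (41 − 46.9220)²/46.9220 = 0.7474
  (92 − 87.7717)²/87.7717 = 0.2037
  (58 − 56.3064)²/56.3064 = 0.0509
  (44 − 38.0780)²/38.0780 = 0.9210
  (67 − 71.2283)²/71.2283 = 0.2510
  (44 − 45.6936)²/45.6936 = 0.0628
χ² = 0.7474 + 0.2037 + 0.0509 + 0.9210 + 0.2510 + 0.0628 = 2.237

2.237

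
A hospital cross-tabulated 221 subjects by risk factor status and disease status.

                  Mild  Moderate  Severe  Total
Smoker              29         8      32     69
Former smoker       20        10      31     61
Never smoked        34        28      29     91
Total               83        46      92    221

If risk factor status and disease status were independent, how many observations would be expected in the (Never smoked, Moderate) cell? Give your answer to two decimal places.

Row total (Never smoked) = 91; column total (Moderate) = 46; grand total N = 221.
Expected count = (row total × column total) / N = 91 × 46 / 221 = 18.94.

18.94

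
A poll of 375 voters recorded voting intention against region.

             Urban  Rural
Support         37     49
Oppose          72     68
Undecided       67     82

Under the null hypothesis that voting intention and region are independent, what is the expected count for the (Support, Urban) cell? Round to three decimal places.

40.363

Row total (Support) = 86; column total (Urban) = 176; grand total N = 375.
Expected count = (row total × column total) / N = 86 × 176 / 375 = 40.363.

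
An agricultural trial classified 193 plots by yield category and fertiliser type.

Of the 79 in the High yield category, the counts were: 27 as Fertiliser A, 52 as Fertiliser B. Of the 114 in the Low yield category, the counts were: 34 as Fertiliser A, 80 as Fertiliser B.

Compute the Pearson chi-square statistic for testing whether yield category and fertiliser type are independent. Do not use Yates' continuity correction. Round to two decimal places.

0.41

Row totals: 79, 114. Column totals: 61, 132. Grand total N = 193.
Expected counts (row total × column total / N):
  High yield, Fertiliser A: 79×61/193 = 24.969
  High yield, Fertiliser B: 79×132/193 = 54.031
  Low yield, Fertiliser A: 114×61/193 = 36.031
  Low yield, Fertiliser B: 114×132/193 = 77.969
Contributions (O − E)²/E:
  (27 − 24.969)²/24.969 = 0.1652
  (52 − 54.031)²/54.031 = 0.0763
  (34 − 36.031)²/36.031 = 0.1145
  (80 − 77.969)²/77.969 = 0.0529
χ² = 0.1652 + 0.0763 + 0.1145 + 0.0529 = 0.41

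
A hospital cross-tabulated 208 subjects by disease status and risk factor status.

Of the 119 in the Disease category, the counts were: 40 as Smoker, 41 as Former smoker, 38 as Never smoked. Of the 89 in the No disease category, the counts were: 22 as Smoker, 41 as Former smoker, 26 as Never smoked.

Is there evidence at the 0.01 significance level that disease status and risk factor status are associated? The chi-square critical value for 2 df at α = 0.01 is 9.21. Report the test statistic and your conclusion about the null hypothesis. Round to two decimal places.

3.22; fail to reject H₀

Row totals: 119, 89. Column totals: 62, 82, 64. Grand total N = 208.
Expected counts (row total × column total / N):
  Disease, Smoker: 119×62/208 = 35.471
  Disease, Former smoker: 119×82/208 = 46.913
  Disease, Never smoked: 119×64/208 = 36.615
  No disease, Smoker: 89×62/208 = 26.529
  No disease, Former smoker: 89×82/208 = 35.087
  No disease, Never smoked: 89×64/208 = 27.385
Contributions (O − E)²/E:
  (40 − 35.471)²/35.471 = 0.5783
  (41 − 46.913)²/46.913 = 0.7453
  (38 − 36.615)²/36.615 = 0.0524
  (22 − 26.529)²/26.529 = 0.7732
  (41 − 35.087)²/35.087 = 0.9965
  (26 − 27.385)²/27.385 = 0.0700
χ² = 0.5783 + 0.7453 + 0.0524 + 0.7732 + 0.9965 + 0.0700 = 3.22
df = (2−1)(3−1) = 2. Since 3.22 < 9.21, fail to reject the null hypothesis of independence at α = 0.01.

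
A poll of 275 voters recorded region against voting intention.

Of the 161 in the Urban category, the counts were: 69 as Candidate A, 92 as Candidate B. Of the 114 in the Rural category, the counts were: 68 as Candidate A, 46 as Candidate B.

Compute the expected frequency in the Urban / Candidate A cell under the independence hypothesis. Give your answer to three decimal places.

Row total (Urban) = 161; column total (Candidate A) = 137; grand total N = 275.
Expected count = (row total × column total) / N = 161 × 137 / 275 = 80.207.

80.207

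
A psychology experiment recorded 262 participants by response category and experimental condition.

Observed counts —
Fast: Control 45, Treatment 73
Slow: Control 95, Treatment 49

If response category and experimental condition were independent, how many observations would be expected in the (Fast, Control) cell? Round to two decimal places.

Row total (Fast) = 118; column total (Control) = 140; grand total N = 262.
Expected count = (row total × column total) / N = 118 × 140 / 262 = 63.05.

63.05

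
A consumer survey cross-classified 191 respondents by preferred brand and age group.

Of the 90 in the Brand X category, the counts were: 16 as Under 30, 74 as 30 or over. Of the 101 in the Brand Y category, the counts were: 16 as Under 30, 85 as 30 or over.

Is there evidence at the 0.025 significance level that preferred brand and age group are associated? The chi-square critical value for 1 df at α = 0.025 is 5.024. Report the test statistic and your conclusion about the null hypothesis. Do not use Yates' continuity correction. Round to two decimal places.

Row totals: 90, 101. Column totals: 32, 159. Grand total N = 191.
Expected counts (row total × column total / N):
  Brand X, Under 30: 90×32/191 = 15.079
  Brand X, 30 or over: 90×159/191 = 74.921
  Brand Y, Under 30: 101×32/191 = 16.921
  Brand Y, 30 or over: 101×159/191 = 84.079
Contributions (O − E)²/E:
  (16 − 15.079)²/15.079 = 0.0563
  (74 − 74.921)²/74.921 = 0.0113
  (16 − 16.921)²/16.921 = 0.0501
  (85 − 84.079)²/84.079 = 0.0101
χ² = 0.0563 + 0.0113 + 0.0501 + 0.0101 = 0.13
df = (2−1)(2−1) = 1. Since 0.13 < 5.024, fail to reject the null hypothesis of independence at α = 0.025.

0.13; fail to reject H₀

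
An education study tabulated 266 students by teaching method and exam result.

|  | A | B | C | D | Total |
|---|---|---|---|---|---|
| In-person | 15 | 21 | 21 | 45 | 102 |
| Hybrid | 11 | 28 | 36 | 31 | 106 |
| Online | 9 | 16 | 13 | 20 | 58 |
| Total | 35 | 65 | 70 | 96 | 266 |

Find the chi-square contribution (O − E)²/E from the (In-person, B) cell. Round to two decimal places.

Row total (In-person) = 102; column total (B) = 65; N = 266.
Expected count E = 102 × 65 / 266 = 24.9248.
Contribution = (O − E)²/E = (21 − 24.9248)² / 24.9248 = 0.62.

0.62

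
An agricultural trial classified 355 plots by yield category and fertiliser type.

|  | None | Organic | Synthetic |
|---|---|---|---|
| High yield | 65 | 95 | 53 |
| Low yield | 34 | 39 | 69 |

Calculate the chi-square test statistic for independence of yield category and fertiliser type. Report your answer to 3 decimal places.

21.884

Row totals: 213, 142. Column totals: 99, 134, 122. Grand total N = 355.
Expected counts (row total × column total / N):
  High yield, None: 213×99/355 = 59.4000
  High yield, Organic: 213×134/355 = 80.4000
  High yield, Synthetic: 213×122/355 = 73.2000
  Low yield, None: 142×99/355 = 39.6000
  Low yield, Organic: 142×134/355 = 53.6000
  Low yield, Synthetic: 142×122/355 = 48.8000
Contributions (O − E)²/E:
  (65 − 59.4000)²/59.4000 = 0.5279
  (95 − 80.4000)²/80.4000 = 2.6512
  (53 − 73.2000)²/73.2000 = 5.5743
  (34 − 39.6000)²/39.6000 = 0.7919
  (39 − 53.6000)²/53.6000 = 3.9769
  (69 − 48.8000)²/48.8000 = 8.3615
χ² = 0.5279 + 2.6512 + 5.5743 + 0.7919 + 3.9769 + 8.3615 = 21.884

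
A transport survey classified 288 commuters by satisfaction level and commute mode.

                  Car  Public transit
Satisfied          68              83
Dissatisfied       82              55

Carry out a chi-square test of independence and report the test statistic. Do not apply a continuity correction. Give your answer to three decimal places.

Row totals: 151, 137. Column totals: 150, 138. Grand total N = 288.
Expected counts (row total × column total / N):
  Satisfied, Car: 151×150/288 = 78.6458
  Satisfied, Public transit: 151×138/288 = 72.3542
  Dissatisfied, Car: 137×150/288 = 71.3542
  Dissatisfied, Public transit: 137×138/288 = 65.6458
Contributions (O − E)²/E:
  (68 − 78.6458)²/78.6458 = 1.4411
  (83 − 72.3542)²/72.3542 = 1.5664
  (82 − 71.3542)²/71.3542 = 1.5883
  (55 − 65.6458)²/65.6458 = 1.7264
χ² = 1.4411 + 1.5664 + 1.5883 + 1.7264 = 6.322

6.322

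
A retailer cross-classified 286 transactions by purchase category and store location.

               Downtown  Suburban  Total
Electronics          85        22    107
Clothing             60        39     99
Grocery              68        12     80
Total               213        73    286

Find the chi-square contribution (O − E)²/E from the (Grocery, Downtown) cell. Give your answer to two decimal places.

1.19

Row total (Grocery) = 80; column total (Downtown) = 213; N = 286.
Expected count E = 80 × 213 / 286 = 59.580.
Contribution = (O − E)²/E = (68 − 59.580)² / 59.580 = 1.19.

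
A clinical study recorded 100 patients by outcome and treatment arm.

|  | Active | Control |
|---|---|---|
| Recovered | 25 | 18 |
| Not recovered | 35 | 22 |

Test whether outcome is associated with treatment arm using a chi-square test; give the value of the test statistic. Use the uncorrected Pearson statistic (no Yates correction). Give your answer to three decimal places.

0.109

Row totals: 43, 57. Column totals: 60, 40. Grand total N = 100.
Expected counts (row total × column total / N):
  Recovered, Active: 43×60/100 = 25.8000
  Recovered, Control: 43×40/100 = 17.2000
  Not recovered, Active: 57×60/100 = 34.2000
  Not recovered, Control: 57×40/100 = 22.8000
Contributions (O − E)²/E:
  (25 − 25.8000)²/25.8000 = 0.0248
  (18 − 17.2000)²/17.2000 = 0.0372
  (35 − 34.2000)²/34.2000 = 0.0187
  (22 − 22.8000)²/22.8000 = 0.0281
χ² = 0.0248 + 0.0372 + 0.0187 + 0.0281 = 0.109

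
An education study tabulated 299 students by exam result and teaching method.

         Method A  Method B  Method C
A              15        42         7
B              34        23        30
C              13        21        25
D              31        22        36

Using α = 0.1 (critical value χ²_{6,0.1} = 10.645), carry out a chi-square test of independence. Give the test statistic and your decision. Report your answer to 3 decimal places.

38.484; reject H₀

Row totals: 64, 87, 59, 89. Column totals: 93, 108, 98. Grand total N = 299.
Expected counts (row total × column total / N):
  A, Method A: 64×93/299 = 19.9064
  A, Method B: 64×108/299 = 23.1171
  A, Method C: 64×98/299 = 20.9766
  B, Method A: 87×93/299 = 27.0602
  B, Method B: 87×108/299 = 31.4247
  B, Method C: 87×98/299 = 28.5151
  C, Method A: 59×93/299 = 18.3512
  C, Method B: 59×108/299 = 21.3110
  C, Method C: 59×98/299 = 19.3378
  D, Method A: 89×93/299 = 27.6823
  D, Method B: 89×108/299 = 32.1472
  D, Method C: 89×98/299 = 29.1706
Contributions (O − E)²/E:
  (15 − 19.9064)²/19.9064 = 1.2093
  (42 − 23.1171)²/23.1171 = 15.4242
  (7 − 20.9766)²/20.9766 = 9.3125
  (34 − 27.0602)²/27.0602 = 1.7798
  (23 − 31.4247)²/31.4247 = 2.2586
  (30 − 28.5151)²/28.5151 = 0.0773
  (13 − 18.3512)²/18.3512 = 1.5604
  (21 − 21.3110)²/21.3110 = 0.0045
  (25 − 19.3378)²/19.3378 = 1.6579
  (31 − 27.6823)²/27.6823 = 0.3976
  (22 − 32.1472)²/32.1472 = 3.2029
  (36 − 29.1706)²/29.1706 = 1.5989
χ² = 1.2093 + 15.4242 + 9.3125 + 1.7798 + 2.2586 + 0.0773 + 1.5604 + 0.0045 + 1.6579 + 0.3976 + 3.2029 + 1.5989 = 38.484
df = (4−1)(3−1) = 6. Since 38.484 > 10.645, reject the null hypothesis of independence at α = 0.1.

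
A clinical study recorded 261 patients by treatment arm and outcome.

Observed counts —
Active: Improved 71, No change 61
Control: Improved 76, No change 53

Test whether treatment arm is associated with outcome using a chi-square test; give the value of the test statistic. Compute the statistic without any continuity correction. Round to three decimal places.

Row totals: 132, 129. Column totals: 147, 114. Grand total N = 261.
Expected counts (row total × column total / N):
  Active, Improved: 132×147/261 = 74.3448
  Active, No change: 132×114/261 = 57.6552
  Control, Improved: 129×147/261 = 72.6552
  Control, No change: 129×114/261 = 56.3448
Contributions (O − E)²/E:
  (71 − 74.3448)²/74.3448 = 0.1505
  (61 − 57.6552)²/57.6552 = 0.1940
  (76 − 72.6552)²/72.6552 = 0.1540
  (53 − 56.3448)²/56.3448 = 0.1986
χ² = 0.1505 + 0.1940 + 0.1540 + 0.1986 = 0.697

0.697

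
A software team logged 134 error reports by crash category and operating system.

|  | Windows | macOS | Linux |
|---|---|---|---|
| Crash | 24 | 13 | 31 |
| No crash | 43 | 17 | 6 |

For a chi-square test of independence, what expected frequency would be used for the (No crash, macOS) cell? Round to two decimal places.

14.78

Row total (No crash) = 66; column total (macOS) = 30; grand total N = 134.
Expected count = (row total × column total) / N = 66 × 30 / 134 = 14.78.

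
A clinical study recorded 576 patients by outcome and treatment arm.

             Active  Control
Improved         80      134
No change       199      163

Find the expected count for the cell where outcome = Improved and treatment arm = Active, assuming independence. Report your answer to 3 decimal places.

Row total (Improved) = 214; column total (Active) = 279; grand total N = 576.
Expected count = (row total × column total) / N = 214 × 279 / 576 = 103.656.

103.656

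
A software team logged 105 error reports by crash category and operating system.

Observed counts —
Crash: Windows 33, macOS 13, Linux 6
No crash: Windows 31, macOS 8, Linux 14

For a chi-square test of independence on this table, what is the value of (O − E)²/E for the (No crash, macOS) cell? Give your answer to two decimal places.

Row total (No crash) = 53; column total (macOS) = 21; N = 105.
Expected count E = 53 × 21 / 105 = 10.600.
Contribution = (O − E)²/E = (8 − 10.600)² / 10.600 = 0.64.

0.64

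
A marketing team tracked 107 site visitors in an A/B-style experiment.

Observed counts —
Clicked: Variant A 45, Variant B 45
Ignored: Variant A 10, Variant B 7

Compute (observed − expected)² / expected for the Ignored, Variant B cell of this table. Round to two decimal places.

Row total (Ignored) = 17; column total (Variant B) = 52; N = 107.
Expected count E = 17 × 52 / 107 = 8.262.
Contribution = (O − E)²/E = (7 − 8.262)² / 8.262 = 0.19.

0.19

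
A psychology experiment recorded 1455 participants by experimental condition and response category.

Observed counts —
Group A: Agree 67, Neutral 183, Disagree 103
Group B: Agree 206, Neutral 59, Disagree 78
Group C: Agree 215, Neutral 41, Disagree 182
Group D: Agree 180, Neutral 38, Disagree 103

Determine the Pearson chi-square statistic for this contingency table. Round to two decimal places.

294.25

Row totals: 353, 343, 438, 321. Column totals: 668, 321, 466. Grand total N = 1455.
Expected counts (row total × column total / N):
  Group A, Agree: 353×668/1455 = 162.065
  Group A, Neutral: 353×321/1455 = 77.878
  Group A, Disagree: 353×466/1455 = 113.057
  Group B, Agree: 343×668/1455 = 157.474
  Group B, Neutral: 343×321/1455 = 75.672
  Group B, Disagree: 343×466/1455 = 109.854
  Group C, Agree: 438×668/1455 = 201.089
  Group C, Neutral: 438×321/1455 = 96.631
  Group C, Disagree: 438×466/1455 = 140.280
  Group D, Agree: 321×668/1455 = 147.373
  Group D, Neutral: 321×321/1455 = 70.819
  Group D, Disagree: 321×466/1455 = 102.808
Contributions (O − E)²/E:
  (67 − 162.065)²/162.065 = 55.7638
  (183 − 77.878)²/77.878 = 141.8967
  (103 − 113.057)²/113.057 = 0.8946
  (206 − 157.474)²/157.474 = 14.9534
  (59 − 75.672)²/75.672 = 3.6732
  (78 − 109.854)²/109.854 = 9.2366
  (215 − 201.089)²/201.089 = 0.9623
  (41 − 96.631)²/96.631 = 32.0271
  (182 − 140.280)²/140.280 = 12.4077
  (180 − 147.373)²/147.373 = 7.2233
  (38 − 70.819)²/70.819 = 15.2090
  (103 − 102.808)²/102.808 = 0.0004
χ² = 55.7638 + 141.8967 + 0.8946 + 14.9534 + 3.6732 + 9.2366 + 0.9623 + 32.0271 + 12.4077 + 7.2233 + 15.2090 + 0.0004 = 294.25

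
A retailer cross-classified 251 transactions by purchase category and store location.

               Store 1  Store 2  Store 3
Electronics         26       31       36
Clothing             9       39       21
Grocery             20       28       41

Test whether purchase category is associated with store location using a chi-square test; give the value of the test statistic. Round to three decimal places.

Row totals: 93, 69, 89. Column totals: 55, 98, 98. Grand total N = 251.
Expected counts (row total × column total / N):
  Electronics, Store 1: 93×55/251 = 20.3785
  Electronics, Store 2: 93×98/251 = 36.3108
  Electronics, Store 3: 93×98/251 = 36.3108
  Clothing, Store 1: 69×55/251 = 15.1195
  Clothing, Store 2: 69×98/251 = 26.9402
  Clothing, Store 3: 69×98/251 = 26.9402
  Grocery, Store 1: 89×55/251 = 19.5020
  Grocery, Store 2: 89×98/251 = 34.7490
  Grocery, Store 3: 89×98/251 = 34.7490
Contributions (O − E)²/E:
  (26 − 20.3785)²/20.3785 = 1.5507
  (31 − 36.3108)²/36.3108 = 0.7768
  (36 − 36.3108)²/36.3108 = 0.0027
  (9 − 15.1195)²/15.1195 = 2.4768
  (39 − 26.9402)²/26.9402 = 5.3986
  (21 − 26.9402)²/26.9402 = 1.3098
  (20 − 19.5020)²/19.5020 = 0.0127
  (28 − 34.7490)²/34.7490 = 1.3108
  (41 − 34.7490)²/34.7490 = 1.1245
χ² = 1.5507 + 0.7768 + 0.0027 + 2.4768 + 5.3986 + 1.3098 + 0.0127 + 1.3108 + 1.1245 = 13.963

13.963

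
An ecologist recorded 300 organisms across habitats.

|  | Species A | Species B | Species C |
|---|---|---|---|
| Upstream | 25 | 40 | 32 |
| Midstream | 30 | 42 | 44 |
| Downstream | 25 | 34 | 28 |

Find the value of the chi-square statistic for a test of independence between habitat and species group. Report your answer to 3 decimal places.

1.138

Row totals: 97, 116, 87. Column totals: 80, 116, 104. Grand total N = 300.
Expected counts (row total × column total / N):
  Upstream, Species A: 97×80/300 = 25.8667
  Upstream, Species B: 97×116/300 = 37.5067
  Upstream, Species C: 97×104/300 = 33.6267
  Midstream, Species A: 116×80/300 = 30.9333
  Midstream, Species B: 116×116/300 = 44.8533
  Midstream, Species C: 116×104/300 = 40.2133
  Downstream, Species A: 87×80/300 = 23.2000
  Downstream, Species B: 87×116/300 = 33.6400
  Downstream, Species C: 87×104/300 = 30.1600
Contributions (O − E)²/E:
  (25 − 25.8667)²/25.8667 = 0.0290
  (40 − 37.5067)²/37.5067 = 0.1657
  (32 − 33.6267)²/33.6267 = 0.0787
  (30 − 30.9333)²/30.9333 = 0.0282
  (42 − 44.8533)²/44.8533 = 0.1815
  (44 − 40.2133)²/40.2133 = 0.3566
  (25 − 23.2000)²/23.2000 = 0.1397
  (34 − 33.6400)²/33.6400 = 0.0039
  (28 − 30.1600)²/30.1600 = 0.1547
χ² = 0.0290 + 0.1657 + 0.0787 + 0.0282 + 0.1815 + 0.3566 + 0.1397 + 0.0039 + 0.1547 = 1.138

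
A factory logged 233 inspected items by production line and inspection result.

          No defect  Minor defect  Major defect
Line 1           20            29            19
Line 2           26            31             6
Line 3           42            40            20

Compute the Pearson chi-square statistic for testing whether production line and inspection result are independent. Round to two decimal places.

Row totals: 68, 63, 102. Column totals: 88, 100, 45. Grand total N = 233.
Expected counts (row total × column total / N):
  Line 1, No defect: 68×88/233 = 25.682
  Line 1, Minor defect: 68×100/233 = 29.185
  Line 1, Major defect: 68×45/233 = 13.133
  Line 2, No defect: 63×88/233 = 23.794
  Line 2, Minor defect: 63×100/233 = 27.039
  Line 2, Major defect: 63×45/233 = 12.167
  Line 3, No defect: 102×88/233 = 38.524
  Line 3, Minor defect: 102×100/233 = 43.777
  Line 3, Major defect: 102×45/233 = 19.700
Contributions (O − E)²/E:
  (20 − 25.682)²/25.682 = 1.2571
  (29 − 29.185)²/29.185 = 0.0012
  (19 − 13.133)²/13.133 = 2.6210
  (26 − 23.794)²/23.794 = 0.2045
  (31 − 27.039)²/27.039 = 0.5803
  (6 − 12.167)²/12.167 = 3.1258
  (42 − 38.524)²/38.524 = 0.3136
  (40 − 43.777)²/43.777 = 0.3259
  (20 − 19.700)²/19.700 = 0.0046
χ² = 1.2571 + 0.0012 + 2.6210 + 0.2045 + 0.5803 + 3.1258 + 0.3136 + 0.3259 + 0.0046 = 8.43

8.43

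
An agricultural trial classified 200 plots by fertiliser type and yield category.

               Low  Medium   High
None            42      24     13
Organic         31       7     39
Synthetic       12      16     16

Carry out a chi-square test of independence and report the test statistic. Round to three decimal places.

29.600

Row totals: 79, 77, 44. Column totals: 85, 47, 68. Grand total N = 200.
Expected counts (row total × column total / N):
  None, Low: 79×85/200 = 33.5750
  None, Medium: 79×47/200 = 18.5650
  None, High: 79×68/200 = 26.8600
  Organic, Low: 77×85/200 = 32.7250
  Organic, Medium: 77×47/200 = 18.0950
  Organic, High: 77×68/200 = 26.1800
  Synthetic, Low: 44×85/200 = 18.7000
  Synthetic, Medium: 44×47/200 = 10.3400
  Synthetic, High: 44×68/200 = 14.9600
Contributions (O − E)²/E:
  (42 − 33.5750)²/33.5750 = 2.1141
  (24 − 18.5650)²/18.5650 = 1.5911
  (13 − 26.8600)²/26.8600 = 7.1519
  (31 − 32.7250)²/32.7250 = 0.0909
  (7 − 18.0950)²/18.0950 = 6.8029
  (39 − 26.1800)²/26.1800 = 6.2778
  (12 − 18.7000)²/18.7000 = 2.4005
  (16 − 10.3400)²/10.3400 = 3.0982
  (16 − 14.9600)²/14.9600 = 0.0723
χ² = 2.1141 + 1.5911 + 7.1519 + 0.0909 + 6.8029 + 6.2778 + 2.4005 + 3.0982 + 0.0723 = 29.600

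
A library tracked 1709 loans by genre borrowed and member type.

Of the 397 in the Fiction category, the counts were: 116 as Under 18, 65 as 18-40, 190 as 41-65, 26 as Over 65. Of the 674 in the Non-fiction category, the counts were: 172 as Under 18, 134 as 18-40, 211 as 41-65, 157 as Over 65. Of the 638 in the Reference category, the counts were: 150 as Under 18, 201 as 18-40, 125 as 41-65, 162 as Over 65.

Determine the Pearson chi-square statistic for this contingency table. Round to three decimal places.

Row totals: 397, 674, 638. Column totals: 438, 400, 526, 345. Grand total N = 1709.
Expected counts (row total × column total / N):
  Fiction, Under 18: 397×438/1709 = 101.74722
  Fiction, 18-40: 397×400/1709 = 92.91984
  Fiction, 41-65: 397×526/1709 = 122.18958
  Fiction, Over 65: 397×345/1709 = 80.14336
  Non-fiction, Under 18: 674×438/1709 = 172.73961
  Non-fiction, 18-40: 674×400/1709 = 157.75307
  Non-fiction, 41-65: 674×526/1709 = 207.44529
  Non-fiction, Over 65: 674×345/1709 = 136.06202
  Reference, Under 18: 638×438/1709 = 163.51317
  Reference, 18-40: 638×400/1709 = 149.32709
  Reference, 41-65: 638×526/1709 = 196.36513
  Reference, Over 65: 638×345/1709 = 128.79462
Contributions (O − E)²/E:
  (116 − 101.74722)²/101.74722 = 1.9965
  (65 − 92.91984)²/92.91984 = 8.3891
  (190 − 122.18958)²/122.18958 = 37.6321
  (26 − 80.14336)²/80.14336 = 36.5782
  (172 − 172.73961)²/172.73961 = 0.0032
  (134 − 157.75307)²/157.75307 = 3.5765
  (211 − 207.44529)²/207.44529 = 0.0609
  (157 − 136.06202)²/136.06202 = 3.2221
  (150 − 163.51317)²/163.51317 = 1.1168
  (201 − 149.32709)²/149.32709 = 17.8808
  (125 − 196.36513)²/196.36513 = 25.9363
  (162 − 128.79462)²/128.79462 = 8.5609
χ² = 1.9965 + 8.3891 + 37.6321 + 36.5782 + 0.0032 + 3.5765 + 0.0609 + 3.2221 + 1.1168 + 17.8808 + 25.9363 + 8.5609 = 144.953

144.953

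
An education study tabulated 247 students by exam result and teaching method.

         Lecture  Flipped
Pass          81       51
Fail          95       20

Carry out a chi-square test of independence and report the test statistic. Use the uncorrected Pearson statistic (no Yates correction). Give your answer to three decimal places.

Row totals: 132, 115. Column totals: 176, 71. Grand total N = 247.
Expected counts (row total × column total / N):
  Pass, Lecture: 132×176/247 = 94.0567
  Pass, Flipped: 132×71/247 = 37.9433
  Fail, Lecture: 115×176/247 = 81.9433
  Fail, Flipped: 115×71/247 = 33.0567
Contributions (O − E)²/E:
  (81 − 94.0567)²/94.0567 = 1.8125
  (51 − 37.9433)²/37.9433 = 4.4930
  (95 − 81.9433)²/81.9433 = 2.0804
  (20 − 33.0567)²/33.0567 = 5.1571
χ² = 1.8125 + 4.4930 + 2.0804 + 5.1571 = 13.543

13.543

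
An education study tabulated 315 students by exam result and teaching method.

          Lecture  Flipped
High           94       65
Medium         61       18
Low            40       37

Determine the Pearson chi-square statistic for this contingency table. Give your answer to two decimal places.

11.61

Row totals: 159, 79, 77. Column totals: 195, 120. Grand total N = 315.
Expected counts (row total × column total / N):
  High, Lecture: 159×195/315 = 98.429
  High, Flipped: 159×120/315 = 60.571
  Medium, Lecture: 79×195/315 = 48.905
  Medium, Flipped: 79×120/315 = 30.095
  Low, Lecture: 77×195/315 = 47.667
  Low, Flipped: 77×120/315 = 29.333
Contributions (O − E)²/E:
  (94 − 98.429)²/98.429 = 0.1993
  (65 − 60.571)²/60.571 = 0.3239
  (61 − 48.905)²/48.905 = 2.9913
  (18 − 30.095)²/30.095 = 4.8609
  (40 − 47.667)²/47.667 = 1.2332
  (37 − 29.333)²/29.333 = 2.0040
χ² = 0.1993 + 0.3239 + 2.9913 + 4.8609 + 1.2332 + 2.0040 = 11.61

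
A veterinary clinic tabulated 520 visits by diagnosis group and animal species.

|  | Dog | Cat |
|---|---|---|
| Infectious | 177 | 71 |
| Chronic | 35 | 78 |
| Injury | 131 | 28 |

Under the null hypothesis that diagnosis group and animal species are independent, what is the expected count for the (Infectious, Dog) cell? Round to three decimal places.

Row total (Infectious) = 248; column total (Dog) = 343; grand total N = 520.
Expected count = (row total × column total) / N = 248 × 343 / 520 = 163.585.

163.585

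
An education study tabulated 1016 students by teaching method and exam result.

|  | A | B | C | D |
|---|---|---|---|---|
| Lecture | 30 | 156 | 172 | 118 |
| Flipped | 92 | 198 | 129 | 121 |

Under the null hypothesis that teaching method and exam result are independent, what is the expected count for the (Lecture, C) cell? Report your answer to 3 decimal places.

Row total (Lecture) = 476; column total (C) = 301; grand total N = 1016.
Expected count = (row total × column total) / N = 476 × 301 / 1016 = 141.020.

141.020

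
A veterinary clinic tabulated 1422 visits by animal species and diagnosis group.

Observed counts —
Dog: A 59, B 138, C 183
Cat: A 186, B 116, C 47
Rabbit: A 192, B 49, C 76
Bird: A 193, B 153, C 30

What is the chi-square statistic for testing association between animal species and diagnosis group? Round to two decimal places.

Row totals: 380, 349, 317, 376. Column totals: 630, 456, 336. Grand total N = 1422.
Expected counts (row total × column total / N):
  Dog, A: 380×630/1422 = 168.354
  Dog, B: 380×456/1422 = 121.857
  Dog, C: 380×336/1422 = 89.789
  Cat, A: 349×630/1422 = 154.620
  Cat, B: 349×456/1422 = 111.916
  Cat, C: 349×336/1422 = 82.464
  Rabbit, A: 317×630/1422 = 140.443
  Rabbit, B: 317×456/1422 = 101.654
  Rabbit, C: 317×336/1422 = 74.903
  Bird, A: 376×630/1422 = 166.582
  Bird, B: 376×456/1422 = 120.574
  Bird, C: 376×336/1422 = 88.844
Contributions (O − E)²/E:
  (59 − 168.354)²/168.354 = 71.0307
  (138 − 121.857)²/121.857 = 2.1385
  (183 − 89.789)²/89.789 = 96.7634
  (186 − 154.620)²/154.620 = 6.3685
  (116 − 111.916)²/111.916 = 0.1490
  (47 − 82.464)²/82.464 = 15.2514
  (192 − 140.443)²/140.443 = 18.9267
  (49 − 101.654)²/101.654 = 27.2733
  (76 − 74.903)²/74.903 = 0.0161
  (193 − 166.582)²/166.582 = 4.1896
  (153 − 120.574)²/120.574 = 8.7203
  (30 − 88.844)²/88.844 = 38.9741
χ² = 71.0307 + 2.1385 + 96.7634 + 6.3685 + 0.1490 + 15.2514 + 18.9267 + 27.2733 + 0.0161 + 4.1896 + 8.7203 + 38.9741 = 289.80

289.80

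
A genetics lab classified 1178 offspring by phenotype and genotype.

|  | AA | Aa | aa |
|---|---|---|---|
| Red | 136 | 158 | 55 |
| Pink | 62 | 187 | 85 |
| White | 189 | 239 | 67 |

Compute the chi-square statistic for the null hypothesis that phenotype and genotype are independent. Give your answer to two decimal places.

50.29

Row totals: 349, 334, 495. Column totals: 387, 584, 207. Grand total N = 1178.
Expected counts (row total × column total / N):
  Red, AA: 349×387/1178 = 114.654
  Red, Aa: 349×584/1178 = 173.019
  Red, aa: 349×207/1178 = 61.327
  Pink, AA: 334×387/1178 = 109.727
  Pink, Aa: 334×584/1178 = 165.582
  Pink, aa: 334×207/1178 = 58.691
  White, AA: 495×387/1178 = 162.619
  White, Aa: 495×584/1178 = 245.399
  White, aa: 495×207/1178 = 86.982
Contributions (O − E)²/E:
  (136 − 114.654)²/114.654 = 3.9741
  (158 − 173.019)²/173.019 = 1.3037
  (55 − 61.327)²/61.327 = 0.6527
  (62 − 109.727)²/109.727 = 20.7594
  (187 − 165.582)²/165.582 = 2.7704
  (85 − 58.691)²/58.691 = 11.7933
  (189 − 162.619)²/162.619 = 4.2797
  (239 − 245.399)²/245.399 = 0.1669
  (67 − 86.982)²/86.982 = 4.5904
χ² = 3.9741 + 1.3037 + 0.6527 + 20.7594 + 2.7704 + 11.7933 + 4.2797 + 0.1669 + 4.5904 = 50.29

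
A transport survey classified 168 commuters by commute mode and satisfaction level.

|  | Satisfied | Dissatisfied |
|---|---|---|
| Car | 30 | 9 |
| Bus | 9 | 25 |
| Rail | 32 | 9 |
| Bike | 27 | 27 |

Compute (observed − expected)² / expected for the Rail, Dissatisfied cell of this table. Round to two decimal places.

Row total (Rail) = 41; column total (Dissatisfied) = 70; N = 168.
Expected count E = 41 × 70 / 168 = 17.0833.
Contribution = (O − E)²/E = (9 − 17.0833)² / 17.0833 = 3.82.

3.82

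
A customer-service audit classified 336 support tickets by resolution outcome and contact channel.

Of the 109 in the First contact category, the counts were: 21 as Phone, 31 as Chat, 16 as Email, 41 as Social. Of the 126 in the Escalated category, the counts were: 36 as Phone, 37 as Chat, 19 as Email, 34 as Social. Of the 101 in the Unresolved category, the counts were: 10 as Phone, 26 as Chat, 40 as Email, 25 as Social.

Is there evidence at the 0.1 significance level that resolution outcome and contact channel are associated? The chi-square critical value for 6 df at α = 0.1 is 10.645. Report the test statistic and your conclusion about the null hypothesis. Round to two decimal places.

32.88; reject H₀

Row totals: 109, 126, 101. Column totals: 67, 94, 75, 100. Grand total N = 336.
Expected counts (row total × column total / N):
  First contact, Phone: 109×67/336 = 21.735
  First contact, Chat: 109×94/336 = 30.494
  First contact, Email: 109×75/336 = 24.330
  First contact, Social: 109×100/336 = 32.440
  Escalated, Phone: 126×67/336 = 25.125
  Escalated, Chat: 126×94/336 = 35.250
  Escalated, Email: 126×75/336 = 28.125
  Escalated, Social: 126×100/336 = 37.500
  Unresolved, Phone: 101×67/336 = 20.140
  Unresolved, Chat: 101×94/336 = 28.256
  Unresolved, Email: 101×75/336 = 22.545
  Unresolved, Social: 101×100/336 = 30.060
Contributions (O − E)²/E:
  (21 − 21.735)²/21.735 = 0.0249
  (31 − 30.494)²/30.494 = 0.0084
  (16 − 24.330)²/24.330 = 2.8520
  (41 − 32.440)²/32.440 = 2.2587
  (36 − 25.125)²/25.125 = 4.7071
  (37 − 35.250)²/35.250 = 0.0869
  (19 − 28.125)²/28.125 = 2.9606
  (34 − 37.500)²/37.500 = 0.3267
  (10 − 20.140)²/20.140 = 5.1052
  (26 − 28.256)²/28.256 = 0.1801
  (40 − 22.545)²/22.545 = 13.5142
  (25 − 30.060)²/30.060 = 0.8517
χ² = 0.0249 + 0.0084 + 2.8520 + 2.2587 + 4.7071 + 0.0869 + 2.9606 + 0.3267 + 5.1052 + 0.1801 + 13.5142 + 0.8517 = 32.88
df = (3−1)(4−1) = 6. Since 32.88 > 10.645, reject the null hypothesis of independence at α = 0.1.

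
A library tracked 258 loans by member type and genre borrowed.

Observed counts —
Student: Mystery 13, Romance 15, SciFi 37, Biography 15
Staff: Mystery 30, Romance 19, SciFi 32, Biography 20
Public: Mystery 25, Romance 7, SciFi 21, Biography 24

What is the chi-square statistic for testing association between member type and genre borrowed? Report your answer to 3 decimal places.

Row totals: 80, 101, 77. Column totals: 68, 41, 90, 59. Grand total N = 258.
Expected counts (row total × column total / N):
  Student, Mystery: 80×68/258 = 21.0853
  Student, Romance: 80×41/258 = 12.7132
  Student, SciFi: 80×90/258 = 27.9070
  Student, Biography: 80×59/258 = 18.2946
  Staff, Mystery: 101×68/258 = 26.6202
  Staff, Romance: 101×41/258 = 16.0504
  Staff, SciFi: 101×90/258 = 35.2326
  Staff, Biography: 101×59/258 = 23.0969
  Public, Mystery: 77×68/258 = 20.2946
  Public, Romance: 77×41/258 = 12.2364
  Public, SciFi: 77×90/258 = 26.8605
  Public, Biography: 77×59/258 = 17.6085
Contributions (O − E)²/E:
  (13 − 21.0853)²/21.0853 = 3.1004
  (15 − 12.7132)²/12.7132 = 0.4113
  (37 − 27.9070)²/27.9070 = 2.9628
  (15 − 18.2946)²/18.2946 = 0.5933
  (30 − 26.6202)²/26.6202 = 0.4291
  (19 − 16.0504)²/16.0504 = 0.5421
  (32 − 35.2326)²/35.2326 = 0.2966
  (20 − 23.0969)²/23.0969 = 0.4152
  (25 − 20.2946)²/20.2946 = 1.0910
  (7 − 12.2364)²/12.2364 = 2.2408
  (21 − 26.8605)²/26.8605 = 1.2787
  (24 − 17.6085)²/17.6085 = 2.3200
χ² = 3.1004 + 0.4113 + 2.9628 + 0.5933 + 0.4291 + 0.5421 + 0.2966 + 0.4152 + 1.0910 + 2.2408 + 1.2787 + 2.3200 = 15.681

15.681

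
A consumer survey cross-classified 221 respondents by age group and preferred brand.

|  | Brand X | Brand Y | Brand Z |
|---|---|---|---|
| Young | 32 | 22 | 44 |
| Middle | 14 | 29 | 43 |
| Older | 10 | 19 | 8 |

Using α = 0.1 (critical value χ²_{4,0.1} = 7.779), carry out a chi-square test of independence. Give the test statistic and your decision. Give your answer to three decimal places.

17.162; reject H₀

Row totals: 98, 86, 37. Column totals: 56, 70, 95. Grand total N = 221.
Expected counts (row total × column total / N):
  Young, Brand X: 98×56/221 = 24.8326
  Young, Brand Y: 98×70/221 = 31.0407
  Young, Brand Z: 98×95/221 = 42.1267
  Middle, Brand X: 86×56/221 = 21.7919
  Middle, Brand Y: 86×70/221 = 27.2398
  Middle, Brand Z: 86×95/221 = 36.9683
  Older, Brand X: 37×56/221 = 9.3756
  Older, Brand Y: 37×70/221 = 11.7195
  Older, Brand Z: 37×95/221 = 15.9050
Contributions (O − E)²/E:
  (32 − 24.8326)²/24.8326 = 2.0687
  (22 − 31.0407)²/31.0407 = 2.6331
  (44 − 42.1267)²/42.1267 = 0.0833
  (14 − 21.7919)²/21.7919 = 2.7861
  (29 − 27.2398)²/27.2398 = 0.1137
  (43 − 36.9683)²/36.9683 = 0.9841
  (10 − 9.3756)²/9.3756 = 0.0416
  (19 − 11.7195)²/11.7195 = 4.5229
  (8 − 15.9050)²/15.9050 = 3.9289
χ² = 2.0687 + 2.6331 + 0.0833 + 2.7861 + 0.1137 + 0.9841 + 0.0416 + 4.5229 + 3.9289 = 17.162
df = (3−1)(3−1) = 4. Since 17.162 > 7.779, reject the null hypothesis of independence at α = 0.1.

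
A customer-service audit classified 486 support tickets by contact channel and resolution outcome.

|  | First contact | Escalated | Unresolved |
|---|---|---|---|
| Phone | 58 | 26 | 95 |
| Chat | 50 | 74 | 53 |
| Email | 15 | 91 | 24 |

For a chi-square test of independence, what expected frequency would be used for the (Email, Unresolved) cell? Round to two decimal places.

46.01

Row total (Email) = 130; column total (Unresolved) = 172; grand total N = 486.
Expected count = (row total × column total) / N = 130 × 172 / 486 = 46.01.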